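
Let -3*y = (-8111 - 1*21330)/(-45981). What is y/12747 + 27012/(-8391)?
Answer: -15832350573161/4918131300537 ≈ -3.2192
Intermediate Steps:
y = -29441/137943 (y = -(-8111 - 1*21330)/(3*(-45981)) = -(-8111 - 21330)*(-1)/(3*45981) = -(-29441)*(-1)/(3*45981) = -⅓*29441/45981 = -29441/137943 ≈ -0.21343)
y/12747 + 27012/(-8391) = -29441/137943/12747 + 27012/(-8391) = -29441/137943*1/12747 + 27012*(-1/8391) = -29441/1758359421 - 9004/2797 = -15832350573161/4918131300537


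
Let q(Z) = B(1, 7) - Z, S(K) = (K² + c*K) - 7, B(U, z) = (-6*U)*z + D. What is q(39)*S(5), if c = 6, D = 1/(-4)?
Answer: -3900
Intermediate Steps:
D = -¼ ≈ -0.25000
B(U, z) = -¼ - 6*U*z (B(U, z) = (-6*U)*z - ¼ = -6*U*z - ¼ = -¼ - 6*U*z)
S(K) = -7 + K² + 6*K (S(K) = (K² + 6*K) - 7 = -7 + K² + 6*K)
q(Z) = -169/4 - Z (q(Z) = (-¼ - 6*1*7) - Z = (-¼ - 42) - Z = -169/4 - Z)
q(39)*S(5) = (-169/4 - 1*39)*(-7 + 5² + 6*5) = (-169/4 - 39)*(-7 + 25 + 30) = -325/4*48 = -3900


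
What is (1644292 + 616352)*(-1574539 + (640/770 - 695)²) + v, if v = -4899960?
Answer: -14645458228083360/5929 ≈ -2.4701e+12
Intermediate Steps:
(1644292 + 616352)*(-1574539 + (640/770 - 695)²) + v = (1644292 + 616352)*(-1574539 + (640/770 - 695)²) - 4899960 = 2260644*(-1574539 + (640*(1/770) - 695)²) - 4899960 = 2260644*(-1574539 + (64/77 - 695)²) - 4899960 = 2260644*(-1574539 + (-53451/77)²) - 4899960 = 2260644*(-1574539 + 2857009401/5929) - 4899960 = 2260644*(-6478432330/5929) - 4899960 = -14645429176220520/5929 - 4899960 = -14645458228083360/5929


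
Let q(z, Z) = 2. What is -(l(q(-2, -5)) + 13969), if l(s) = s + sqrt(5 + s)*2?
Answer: -13971 - 2*sqrt(7) ≈ -13976.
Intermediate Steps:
l(s) = s + 2*sqrt(5 + s)
-(l(q(-2, -5)) + 13969) = -((2 + 2*sqrt(5 + 2)) + 13969) = -((2 + 2*sqrt(7)) + 13969) = -(13971 + 2*sqrt(7)) = -13971 - 2*sqrt(7)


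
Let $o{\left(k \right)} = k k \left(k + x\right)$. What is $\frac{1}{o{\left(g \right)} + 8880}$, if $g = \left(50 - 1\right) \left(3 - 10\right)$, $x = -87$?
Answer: $- \frac{1}{50580190} \approx -1.9771 \cdot 10^{-8}$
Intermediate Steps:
$g = -343$ ($g = 49 \left(-7\right) = -343$)
$o{\left(k \right)} = k^{2} \left(-87 + k\right)$ ($o{\left(k \right)} = k k \left(k - 87\right) = k^{2} \left(-87 + k\right)$)
$\frac{1}{o{\left(g \right)} + 8880} = \frac{1}{\left(-343\right)^{2} \left(-87 - 343\right) + 8880} = \frac{1}{117649 \left(-430\right) + 8880} = \frac{1}{-50589070 + 8880} = \frac{1}{-50580190} = - \frac{1}{50580190}$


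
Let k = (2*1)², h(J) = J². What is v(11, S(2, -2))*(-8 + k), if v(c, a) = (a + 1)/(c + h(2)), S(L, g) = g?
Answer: 4/15 ≈ 0.26667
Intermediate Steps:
v(c, a) = (1 + a)/(4 + c) (v(c, a) = (a + 1)/(c + 2²) = (1 + a)/(c + 4) = (1 + a)/(4 + c))
k = 4 (k = 2² = 4)
v(11, S(2, -2))*(-8 + k) = ((1 - 2)/(4 + 11))*(-8 + 4) = (-1/15)*(-4) = ((1/15)*(-1))*(-4) = -1/15*(-4) = 4/15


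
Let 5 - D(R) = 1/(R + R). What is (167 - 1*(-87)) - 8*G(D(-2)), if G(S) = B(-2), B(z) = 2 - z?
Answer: 222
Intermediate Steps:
D(R) = 5 - 1/(2*R) (D(R) = 5 - 1/(R + R) = 5 - 1/(2*R))
G(S) = 4 (G(S) = 2 - 1*(-2) = 2 + 2 = 4)
(167 - 1*(-87)) - 8*G(D(-2)) = (167 - 1*(-87)) - 8*4 = (167 + 87) - 32 = 254 - 32 = 222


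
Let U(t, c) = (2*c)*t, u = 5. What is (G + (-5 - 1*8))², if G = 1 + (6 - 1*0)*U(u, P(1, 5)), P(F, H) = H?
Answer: 82944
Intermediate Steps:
U(t, c) = 2*c*t
G = 301 (G = 1 + (6 - 1*0)*(2*5*5) = 1 + (6 + 0)*50 = 1 + 6*50 = 1 + 300 = 301)
(G + (-5 - 1*8))² = (301 + (-5 - 1*8))² = (301 + (-5 - 8))² = (301 - 13)² = 288² = 82944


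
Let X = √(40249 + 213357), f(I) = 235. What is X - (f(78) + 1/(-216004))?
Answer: -50760939/216004 + √253606 ≈ 268.59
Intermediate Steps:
X = √253606 ≈ 503.59
X - (f(78) + 1/(-216004)) = √253606 - (235 + 1/(-216004)) = √253606 - (235 - 1/216004) = √253606 - 1*50760939/216004 = √253606 - 50760939/216004 = -50760939/216004 + √253606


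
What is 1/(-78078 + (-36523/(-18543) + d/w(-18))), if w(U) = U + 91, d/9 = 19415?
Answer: -1353639/102446648558 ≈ -1.3213e-5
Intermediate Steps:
d = 174735 (d = 9*19415 = 174735)
w(U) = 91 + U
1/(-78078 + (-36523/(-18543) + d/w(-18))) = 1/(-78078 + (-36523/(-18543) + 174735/(91 - 18))) = 1/(-78078 + (-36523*(-1/18543) + 174735/73)) = 1/(-78078 + (36523/18543 + 174735*(1/73))) = 1/(-78078 + (36523/18543 + 174735/73)) = 1/(-78078 + 3242777284/1353639) = 1/(-102446648558/1353639) = -1353639/102446648558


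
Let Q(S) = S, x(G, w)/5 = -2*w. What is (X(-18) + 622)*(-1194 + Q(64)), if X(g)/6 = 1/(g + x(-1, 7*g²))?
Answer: -2658918250/3783 ≈ -7.0286e+5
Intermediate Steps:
x(G, w) = -10*w (x(G, w) = 5*(-2*w) = -10*w)
X(g) = 6/(g - 70*g²)
(X(-18) + 622)*(-1194 + Q(64)) = (-6/(-18*(-1 + 70*(-18))) + 622)*(-1194 + 64) = (-6*(-1/18)/(-1 - 1260) + 622)*(-1130) = (-6*(-1/18)/(-1261) + 622)*(-1130) = (-6*(-1/18)*(-1/1261) + 622)*(-1130) = (-1/3783 + 622)*(-1130) = (2353025/3783)*(-1130) = -2658918250/3783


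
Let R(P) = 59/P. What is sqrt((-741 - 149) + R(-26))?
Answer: I*sqrt(603174)/26 ≈ 29.871*I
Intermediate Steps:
sqrt((-741 - 149) + R(-26)) = sqrt((-741 - 149) + 59/(-26)) = sqrt(-890 + 59*(-1/26)) = sqrt(-890 - 59/26) = sqrt(-23199/26) = I*sqrt(603174)/26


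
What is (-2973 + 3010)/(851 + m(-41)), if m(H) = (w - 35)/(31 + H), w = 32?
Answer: 370/8513 ≈ 0.043463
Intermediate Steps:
m(H) = -3/(31 + H) (m(H) = (32 - 35)/(31 + H) = -3/(31 + H))
(-2973 + 3010)/(851 + m(-41)) = (-2973 + 3010)/(851 - 3/(31 - 41)) = 37/(851 - 3/(-10)) = 37/(851 - 3*(-⅒)) = 37/(851 + 3/10) = 37/(8513/10) = 37*(10/8513) = 370/8513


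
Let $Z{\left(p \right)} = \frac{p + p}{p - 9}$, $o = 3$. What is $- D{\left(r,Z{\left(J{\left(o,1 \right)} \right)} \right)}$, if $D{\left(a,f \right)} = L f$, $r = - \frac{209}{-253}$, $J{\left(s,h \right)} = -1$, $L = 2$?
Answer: $- \frac{2}{5} \approx -0.4$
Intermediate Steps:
$r = \frac{19}{23}$ ($r = \left(-209\right) \left(- \frac{1}{253}\right) = \frac{19}{23} \approx 0.82609$)
$Z{\left(p \right)} = \frac{2 p}{-9 + p}$
$D{\left(a,f \right)} = 2 f$
$- D{\left(r,Z{\left(J{\left(o,1 \right)} \right)} \right)} = - 2 \cdot 2 \left(-1\right) \frac{1}{-9 - 1} = - 2 \cdot 2 \left(-1\right) \frac{1}{-10} = - 2 \cdot 2 \left(-1\right) \left(- \frac{1}{10}\right) = - \frac{2}{5}$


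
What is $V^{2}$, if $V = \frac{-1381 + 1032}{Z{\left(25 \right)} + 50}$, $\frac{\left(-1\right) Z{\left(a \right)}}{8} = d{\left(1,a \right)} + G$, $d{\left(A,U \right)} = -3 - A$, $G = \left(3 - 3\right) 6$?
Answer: $\frac{121801}{6724} \approx 18.114$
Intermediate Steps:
$G = 0$ ($G = 0 \cdot 6 = 0$)
$Z{\left(a \right)} = 32$ ($Z{\left(a \right)} = - 8 \left(\left(-3 - 1\right) + 0\right) = - 8 \left(-4 + 0\right) = \left(-8\right) \left(-4\right) = 32$)
$V = - \frac{349}{82}$ ($V = \frac{-1381 + 1032}{32 + 50} = - \frac{349}{82} \approx -4.2561$)
$V^{2} = \left(- \frac{349}{82}\right)^{2} = \frac{121801}{6724}$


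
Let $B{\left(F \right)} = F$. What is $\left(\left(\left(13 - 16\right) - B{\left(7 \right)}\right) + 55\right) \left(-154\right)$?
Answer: $-6930$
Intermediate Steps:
$\left(\left(\left(13 - 16\right) - B{\left(7 \right)}\right) + 55\right) \left(-154\right) = \left(\left(\left(13 - 16\right) - 7\right) + 55\right) \left(-154\right) = \left(\left(-3 - 7\right) + 55\right) \left(-154\right) = \left(-10 + 55\right) \left(-154\right) = 45 \left(-154\right) = -6930$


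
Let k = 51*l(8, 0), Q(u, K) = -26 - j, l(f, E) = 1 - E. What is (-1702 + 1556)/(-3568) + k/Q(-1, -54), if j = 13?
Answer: -29379/23192 ≈ -1.2668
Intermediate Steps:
Q(u, K) = -39 (Q(u, K) = -26 - 1*13 = -26 - 13 = -39)
k = 51 (k = 51*(1 - 1*0) = 51*(1 + 0) = 51*1 = 51)
(-1702 + 1556)/(-3568) + k/Q(-1, -54) = (-1702 + 1556)/(-3568) + 51/(-39) = -146*(-1/3568) + 51*(-1/39) = 73/1784 - 17/13 = -29379/23192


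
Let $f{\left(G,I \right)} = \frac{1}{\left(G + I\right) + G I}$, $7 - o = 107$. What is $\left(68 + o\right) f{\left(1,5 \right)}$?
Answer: $- \frac{32}{11} \approx -2.9091$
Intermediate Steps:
$o = -100$ ($o = 7 - 107 = -100$)
$f{\left(G,I \right)} = \frac{1}{G + I + G I}$
$\left(68 + o\right) f{\left(1,5 \right)} = \frac{68 - 100}{1 + 5 + 1 \cdot 5} = - \frac{32}{1 + 5 + 5} = - \frac{32}{11}$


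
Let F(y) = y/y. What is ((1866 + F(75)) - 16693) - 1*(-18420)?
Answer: 3594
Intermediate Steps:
F(y) = 1
((1866 + F(75)) - 16693) - 1*(-18420) = ((1866 + 1) - 16693) - 1*(-18420) = (1867 - 16693) + 18420 = -14826 + 18420 = 3594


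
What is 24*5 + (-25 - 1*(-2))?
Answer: 97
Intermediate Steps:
24*5 + (-25 - 1*(-2)) = 120 + (-25 + 2) = 120 - 23 = 97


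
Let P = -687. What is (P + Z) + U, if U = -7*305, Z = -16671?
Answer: -19493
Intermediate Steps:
U = -2135
(P + Z) + U = (-687 - 16671) - 2135 = -17358 - 2135 = -19493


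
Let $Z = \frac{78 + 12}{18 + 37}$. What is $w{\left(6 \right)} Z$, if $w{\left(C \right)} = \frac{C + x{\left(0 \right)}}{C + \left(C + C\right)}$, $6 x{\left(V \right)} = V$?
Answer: $\frac{6}{11} \approx 0.54545$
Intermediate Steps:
$Z = \frac{18}{11}$ ($Z = \frac{90}{55} = 90 \cdot \frac{1}{55} = \frac{18}{11} \approx 1.6364$)
$x{\left(V \right)} = \frac{V}{6}$
$w{\left(C \right)} = \frac{1}{3}$ ($w{\left(C \right)} = \frac{C + \frac{1}{6} \cdot 0}{C + \left(C + C\right)} = \frac{C + 0}{C + 2 C} = \frac{C}{3 C} = C \frac{1}{3 C} = \frac{1}{3}$)
$w{\left(6 \right)} Z = \frac{1}{3} \cdot \frac{18}{11} = \frac{6}{11}$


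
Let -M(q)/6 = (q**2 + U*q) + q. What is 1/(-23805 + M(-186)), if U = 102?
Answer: -1/116433 ≈ -8.5886e-6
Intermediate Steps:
M(q) = -618*q - 6*q**2 (M(q) = -6*((q**2 + 102*q) + q) = -6*(q**2 + 103*q) = -618*q - 6*q**2)
1/(-23805 + M(-186)) = 1/(-23805 - 6*(-186)*(103 - 186)) = 1/(-23805 - 6*(-186)*(-83)) = 1/(-23805 - 92628) = 1/(-116433) = -1/116433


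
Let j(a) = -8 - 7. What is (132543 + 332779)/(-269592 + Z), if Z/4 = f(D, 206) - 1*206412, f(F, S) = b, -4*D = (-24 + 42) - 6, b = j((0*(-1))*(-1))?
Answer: -232661/547650 ≈ -0.42484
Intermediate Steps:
j(a) = -15
b = -15
D = -3 (D = -((-24 + 42) - 6)/4 = -(18 - 6)/4 = -1/4*12 = -3)
f(F, S) = -15
Z = -825708 (Z = 4*(-15 - 1*206412) = 4*(-15 - 206412) = 4*(-206427) = -825708)
(132543 + 332779)/(-269592 + Z) = (132543 + 332779)/(-269592 - 825708) = 465322/(-1095300) = 465322*(-1/1095300) = -232661/547650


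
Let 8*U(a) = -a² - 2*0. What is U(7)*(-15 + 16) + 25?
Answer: 151/8 ≈ 18.875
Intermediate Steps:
U(a) = -a²/8 (U(a) = (-a² - 2*0)/8 = (-a² + 0)/8 = (-a²)/8 = -a²/8)
U(7)*(-15 + 16) + 25 = (-⅛*7²)*(-15 + 16) + 25 = -⅛*49*1 + 25 = -49/8*1 + 25 = -49/8 + 25 = 151/8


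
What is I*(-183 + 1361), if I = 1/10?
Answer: 589/5 ≈ 117.80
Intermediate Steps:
I = ⅒ ≈ 0.10000
I*(-183 + 1361) = (-183 + 1361)/10 = (⅒)*1178 = 589/5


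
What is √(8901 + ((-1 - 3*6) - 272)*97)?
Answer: I*√19326 ≈ 139.02*I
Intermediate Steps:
√(8901 + ((-1 - 3*6) - 272)*97) = √(8901 + ((-1 - 18) - 272)*97) = √(8901 + (-19 - 272)*97) = √(8901 - 291*97) = √(8901 - 28227) = √(-19326) = I*√19326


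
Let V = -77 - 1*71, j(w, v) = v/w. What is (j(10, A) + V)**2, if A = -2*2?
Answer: 550564/25 ≈ 22023.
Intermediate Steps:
A = -4
V = -148 (V = -77 - 71 = -148)
(j(10, A) + V)**2 = (-4/10 - 148)**2 = (-4*1/10 - 148)**2 = (-2/5 - 148)**2 = (-742/5)**2 = 550564/25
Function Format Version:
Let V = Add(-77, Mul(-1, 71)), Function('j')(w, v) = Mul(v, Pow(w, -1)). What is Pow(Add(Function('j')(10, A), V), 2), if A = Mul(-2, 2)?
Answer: Rational(550564, 25) ≈ 22023.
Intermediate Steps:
A = -4
V = -148 (V = Add(-77, -71) = -148)
Pow(Add(Function('j')(10, A), V), 2) = Pow(Add(Mul(-4, Pow(10, -1)), -148), 2) = Pow(Add(Mul(-4, Rational(1, 10)), -148), 2) = Pow(Add(Rational(-2, 5), -148), 2) = Pow(Rational(-742, 5), 2) = Rational(550564, 25)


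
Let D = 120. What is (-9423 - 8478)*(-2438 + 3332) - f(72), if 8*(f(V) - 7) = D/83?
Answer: -1328290598/83 ≈ -1.6004e+7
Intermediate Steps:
f(V) = 596/83 (f(V) = 7 + (120/83)/8 = 7 + (120*(1/83))/8 = 7 + (⅛)*(120/83) = 7 + 15/83 = 596/83)
(-9423 - 8478)*(-2438 + 3332) - f(72) = (-9423 - 8478)*(-2438 + 3332) - 1*596/83 = -17901*894 - 596/83 = -16003494 - 596/83 = -1328290598/83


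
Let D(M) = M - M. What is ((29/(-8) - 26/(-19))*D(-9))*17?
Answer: 0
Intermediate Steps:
D(M) = 0
((29/(-8) - 26/(-19))*D(-9))*17 = ((29/(-8) - 26/(-19))*0)*17 = ((29*(-⅛) - 26*(-1/19))*0)*17 = ((-29/8 + 26/19)*0)*17 = -343/152*0*17 = 0*17 = 0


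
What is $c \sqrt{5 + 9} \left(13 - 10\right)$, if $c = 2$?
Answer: $6 \sqrt{14} \approx 22.45$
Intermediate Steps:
$c \sqrt{5 + 9} \left(13 - 10\right) = 2 \sqrt{5 + 9} \left(13 - 10\right) = 2 \sqrt{14} \cdot 3 = 2 \cdot 3 \sqrt{14} = 6 \sqrt{14}$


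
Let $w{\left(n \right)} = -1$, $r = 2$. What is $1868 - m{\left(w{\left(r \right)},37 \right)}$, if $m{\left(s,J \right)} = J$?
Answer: $1831$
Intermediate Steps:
$1868 - m{\left(w{\left(r \right)},37 \right)} = 1868 - 37 = 1831$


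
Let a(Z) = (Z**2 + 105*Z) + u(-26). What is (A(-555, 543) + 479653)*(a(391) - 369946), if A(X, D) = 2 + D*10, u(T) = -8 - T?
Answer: -85371079320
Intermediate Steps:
A(X, D) = 2 + 10*D
a(Z) = 18 + Z**2 + 105*Z (a(Z) = (Z**2 + 105*Z) + (-8 - 1*(-26)) = (Z**2 + 105*Z) + (-8 + 26) = (Z**2 + 105*Z) + 18 = 18 + Z**2 + 105*Z)
(A(-555, 543) + 479653)*(a(391) - 369946) = ((2 + 10*543) + 479653)*((18 + 391**2 + 105*391) - 369946) = ((2 + 5430) + 479653)*((18 + 152881 + 41055) - 369946) = (5432 + 479653)*(193954 - 369946) = 485085*(-175992) = -85371079320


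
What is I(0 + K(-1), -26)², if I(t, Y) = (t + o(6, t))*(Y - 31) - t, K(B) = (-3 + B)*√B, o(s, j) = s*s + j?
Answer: 3999104 - 1887840*I ≈ 3.9991e+6 - 1.8878e+6*I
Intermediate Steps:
o(s, j) = j + s² (o(s, j) = s² + j = j + s²)
K(B) = √B*(-3 + B)
I(t, Y) = -t + (-31 + Y)*(36 + 2*t) (I(t, Y) = (t + (t + 6²))*(Y - 31) - t = (t + (t + 36))*(-31 + Y) - t = (t + (36 + t))*(-31 + Y) - t = (36 + 2*t)*(-31 + Y) - t = (-31 + Y)*(36 + 2*t) - t = -t + (-31 + Y)*(36 + 2*t))
I(0 + K(-1), -26)² = (-1116 - 63*(0 + √(-1)*(-3 - 1)) - 26*(0 + √(-1)*(-3 - 1)) - 26*(36 + (0 + √(-1)*(-3 - 1))))² = (-1116 - 63*(0 + I*(-4)) - 26*(0 + I*(-4)) - 26*(36 + (0 + I*(-4))))² = (-1116 - 63*(0 - 4*I) - 26*(0 - 4*I) - 26*(36 + (0 - 4*I)))² = (-1116 - (-252)*I - (-104)*I - 26*(36 - 4*I))² = (-1116 + 252*I + 104*I + (-936 + 104*I))² = (-2052 + 460*I)²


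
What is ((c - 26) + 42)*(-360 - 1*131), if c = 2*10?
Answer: -17676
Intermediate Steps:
c = 20
((c - 26) + 42)*(-360 - 1*131) = ((20 - 26) + 42)*(-360 - 1*131) = (-6 + 42)*(-360 - 131) = 36*(-491) = -17676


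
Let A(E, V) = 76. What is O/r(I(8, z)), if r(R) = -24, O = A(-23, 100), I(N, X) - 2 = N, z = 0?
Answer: -19/6 ≈ -3.1667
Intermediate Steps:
I(N, X) = 2 + N
O = 76
O/r(I(8, z)) = 76/(-24) = 76*(-1/24) = -19/6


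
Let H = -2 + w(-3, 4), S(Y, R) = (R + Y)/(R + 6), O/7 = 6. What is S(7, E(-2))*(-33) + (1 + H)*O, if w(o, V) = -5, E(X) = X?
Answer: -1173/4 ≈ -293.25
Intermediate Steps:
O = 42 (O = 7*6 = 42)
S(Y, R) = (R + Y)/(6 + R)
H = -7 (H = -2 - 5 = -7)
S(7, E(-2))*(-33) + (1 + H)*O = ((-2 + 7)/(6 - 2))*(-33) + (1 - 7)*42 = (5/4)*(-33) - 6*42 = ((¼)*5)*(-33) - 252 = (5/4)*(-33) - 252 = -165/4 - 252 = -1173/4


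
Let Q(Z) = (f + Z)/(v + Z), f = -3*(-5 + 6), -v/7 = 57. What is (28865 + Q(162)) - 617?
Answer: 2231539/79 ≈ 28247.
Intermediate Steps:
v = -399 (v = -7*57 = -399)
f = -3 (f = -3*1 = -3)
Q(Z) = (-3 + Z)/(-399 + Z)
(28865 + Q(162)) - 617 = (28865 + (-3 + 162)/(-399 + 162)) - 617 = (28865 + 159/(-237)) - 617 = (28865 - 1/237*159) - 617 = (28865 - 53/79) - 617 = 2280282/79 - 617 = 2231539/79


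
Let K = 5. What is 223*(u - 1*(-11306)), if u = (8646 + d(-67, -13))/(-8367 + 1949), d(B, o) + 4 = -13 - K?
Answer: 8089691166/3209 ≈ 2.5209e+6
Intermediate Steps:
d(B, o) = -22 (d(B, o) = -4 + (-13 - 1*5) = -4 + (-13 - 5) = -4 - 18 = -22)
u = -4312/3209 (u = (8646 - 22)/(-8367 + 1949) = 8624/(-6418) = 8624*(-1/6418) = -4312/3209 ≈ -1.3437)
223*(u - 1*(-11306)) = 223*(-4312/3209 - 1*(-11306)) = 223*(-4312/3209 + 11306) = 223*(36276642/3209) = 8089691166/3209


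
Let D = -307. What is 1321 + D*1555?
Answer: -476064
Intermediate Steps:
1321 + D*1555 = 1321 - 307*1555 = 1321 - 477385 = -476064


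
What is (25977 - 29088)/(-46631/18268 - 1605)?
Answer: 56831748/29366771 ≈ 1.9352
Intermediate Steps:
(25977 - 29088)/(-46631/18268 - 1605) = -3111/(-46631*1/18268 - 1605) = -3111/(-46631/18268 - 1605) = -3111/(-29366771/18268) = -3111*(-18268/29366771) = 56831748/29366771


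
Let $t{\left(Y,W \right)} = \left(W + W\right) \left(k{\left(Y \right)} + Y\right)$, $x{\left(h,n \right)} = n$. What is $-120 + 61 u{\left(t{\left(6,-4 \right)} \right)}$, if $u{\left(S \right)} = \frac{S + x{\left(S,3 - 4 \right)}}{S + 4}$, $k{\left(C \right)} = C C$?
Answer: $- \frac{19283}{332} \approx -58.081$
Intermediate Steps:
$k{\left(C \right)} = C^{2}$
$t{\left(Y,W \right)} = 2 W \left(Y + Y^{2}\right)$ ($t{\left(Y,W \right)} = \left(W + W\right) \left(Y^{2} + Y\right) = 2 W \left(Y + Y^{2}\right)$)
$u{\left(S \right)} = \frac{-1 + S}{4 + S}$ ($u{\left(S \right)} = \frac{S + \left(3 - 4\right)}{S + 4} = \frac{S + \left(3 - 4\right)}{4 + S} = \frac{S - 1}{4 + S} = \frac{-1 + S}{4 + S}$)
$-120 + 61 u{\left(t{\left(6,-4 \right)} \right)} = -120 + 61 \frac{-1 + 2 \left(-4\right) 6 \left(1 + 6\right)}{4 + 2 \left(-4\right) 6 \left(1 + 6\right)} = -120 + 61 \frac{-1 + 2 \left(-4\right) 6 \cdot 7}{4 + 2 \left(-4\right) 6 \cdot 7} = -120 + 61 \frac{-1 - 336}{4 - 336} = -120 + 61 \frac{1}{-332} \left(-337\right) = -120 + 61 \left(\left(- \frac{1}{332}\right) \left(-337\right)\right) = -120 + 61 \cdot \frac{337}{332} = -120 + \frac{20557}{332} = - \frac{19283}{332}$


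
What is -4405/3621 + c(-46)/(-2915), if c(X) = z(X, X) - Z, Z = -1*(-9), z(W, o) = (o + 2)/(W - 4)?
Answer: -320279312/263880375 ≈ -1.2137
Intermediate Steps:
z(W, o) = (2 + o)/(-4 + W)
Z = 9
c(X) = -9 + (2 + X)/(-4 + X) (c(X) = (2 + X)/(-4 + X) - 1*9 = (2 + X)/(-4 + X) - 9 = -9 + (2 + X)/(-4 + X))
-4405/3621 + c(-46)/(-2915) = -4405/3621 + (2*(19 - 4*(-46))/(-4 - 46))/(-2915) = -4405*1/3621 + (2*(19 + 184)/(-50))*(-1/2915) = -4405/3621 + (2*(-1/50)*203)*(-1/2915) = -4405/3621 - 203/25*(-1/2915) = -4405/3621 + 203/72875 = -320279312/263880375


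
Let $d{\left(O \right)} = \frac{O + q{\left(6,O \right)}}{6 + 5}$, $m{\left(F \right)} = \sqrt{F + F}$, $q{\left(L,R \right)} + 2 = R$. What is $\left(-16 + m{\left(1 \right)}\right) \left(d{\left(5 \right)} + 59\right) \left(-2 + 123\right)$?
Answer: $-115632 + 7227 \sqrt{2} \approx -1.0541 \cdot 10^{5}$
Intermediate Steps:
$q{\left(L,R \right)} = -2 + R$
$m{\left(F \right)} = \sqrt{2} \sqrt{F}$ ($m{\left(F \right)} = \sqrt{2 F} = \sqrt{2} \sqrt{F}$)
$d{\left(O \right)} = - \frac{2}{11} + \frac{2 O}{11}$ ($d{\left(O \right)} = \frac{O + \left(-2 + O\right)}{6 + 5} = \frac{-2 + 2 O}{11} = \left(-2 + 2 O\right) \frac{1}{11} = - \frac{2}{11} + \frac{2 O}{11}$)
$\left(-16 + m{\left(1 \right)}\right) \left(d{\left(5 \right)} + 59\right) \left(-2 + 123\right) = \left(-16 + \sqrt{2} \sqrt{1}\right) \left(\left(- \frac{2}{11} + \frac{2}{11} \cdot 5\right) + 59\right) \left(-2 + 123\right) = \left(-16 + \sqrt{2} \cdot 1\right) \left(\left(- \frac{2}{11} + \frac{10}{11}\right) + 59\right) 121 = \left(-16 + \sqrt{2}\right) \left(\frac{8}{11} + 59\right) 121 = \left(-16 + \sqrt{2}\right) \frac{657}{11} \cdot 121 = \left(- \frac{10512}{11} + \frac{657 \sqrt{2}}{11}\right) 121 = -115632 + 7227 \sqrt{2}$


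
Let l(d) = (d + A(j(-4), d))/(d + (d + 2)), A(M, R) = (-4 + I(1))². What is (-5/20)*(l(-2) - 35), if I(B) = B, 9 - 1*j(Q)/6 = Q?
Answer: 77/8 ≈ 9.6250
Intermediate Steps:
j(Q) = 54 - 6*Q
A(M, R) = 9 (A(M, R) = (-4 + 1)² = (-3)² = 9)
l(d) = (9 + d)/(2 + 2*d) (l(d) = (d + 9)/(d + (d + 2)) = (9 + d)/(d + (2 + d)) = (9 + d)/(2 + 2*d))
(-5/20)*(l(-2) - 35) = (-5/20)*((9 - 2)/(2*(1 - 2)) - 35) = (-5*1/20)*((½)*7/(-1) - 35) = -((½)*(-1)*7 - 35)/4 = -(-7/2 - 35)/4 = -¼*(-77/2) = 77/8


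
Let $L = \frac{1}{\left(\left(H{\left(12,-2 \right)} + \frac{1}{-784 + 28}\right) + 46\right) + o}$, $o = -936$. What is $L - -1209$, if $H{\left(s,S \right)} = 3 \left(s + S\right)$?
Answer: $\frac{786043893}{650161} \approx 1209.0$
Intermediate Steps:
$H{\left(s,S \right)} = 3 S + 3 s$ ($H{\left(s,S \right)} = 3 \left(S + s\right) = 3 S + 3 s$)
$L = - \frac{756}{650161}$ ($L = \frac{1}{\left(\left(\left(3 \left(-2\right) + 3 \cdot 12\right) + \frac{1}{-784 + 28}\right) + 46\right) - 936} = \frac{1}{\left(\left(\left(-6 + 36\right) + \frac{1}{-756}\right) + 46\right) - 936} = \frac{1}{\left(\left(30 - \frac{1}{756}\right) + 46\right) - 936} = \frac{1}{\left(\frac{22679}{756} + 46\right) - 936} = \frac{1}{\frac{57455}{756} - 936} = \frac{1}{- \frac{650161}{756}} = - \frac{756}{650161} \approx -0.0011628$)
$L - -1209 = - \frac{756}{650161} - -1209 = - \frac{756}{650161} + \left(-478 + 1687\right) = - \frac{756}{650161} + 1209 = \frac{786043893}{650161}$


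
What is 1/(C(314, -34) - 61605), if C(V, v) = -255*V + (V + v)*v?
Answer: -1/151195 ≈ -6.6140e-6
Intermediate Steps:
C(V, v) = -255*V + v*(V + v)
1/(C(314, -34) - 61605) = 1/(((-34)**2 - 255*314 + 314*(-34)) - 61605) = 1/((1156 - 80070 - 10676) - 61605) = 1/(-89590 - 61605) = 1/(-151195) = -1/151195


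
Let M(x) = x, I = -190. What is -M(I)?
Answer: 190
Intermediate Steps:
-M(I) = -1*(-190) = 190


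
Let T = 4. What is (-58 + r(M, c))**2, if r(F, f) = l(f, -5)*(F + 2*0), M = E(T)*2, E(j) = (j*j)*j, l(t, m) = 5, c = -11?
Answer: 338724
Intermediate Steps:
E(j) = j**3 (E(j) = j**2*j = j**3)
M = 128 (M = 4**3*2 = 64*2 = 128)
r(F, f) = 5*F (r(F, f) = 5*(F + 2*0) = 5*(F + 0) = 5*F)
(-58 + r(M, c))**2 = (-58 + 5*128)**2 = (-58 + 640)**2 = 582**2 = 338724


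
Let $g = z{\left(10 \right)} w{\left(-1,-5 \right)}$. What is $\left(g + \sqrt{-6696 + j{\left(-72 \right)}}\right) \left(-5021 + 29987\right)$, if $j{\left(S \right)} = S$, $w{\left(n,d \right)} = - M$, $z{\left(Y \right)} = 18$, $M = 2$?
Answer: $-898776 + 299592 i \sqrt{47} \approx -8.9878 \cdot 10^{5} + 2.0539 \cdot 10^{6} i$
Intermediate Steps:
$w{\left(n,d \right)} = -2$ ($w{\left(n,d \right)} = \left(-1\right) 2 = -2$)
$g = -36$ ($g = 18 \left(-2\right) = -36$)
$\left(g + \sqrt{-6696 + j{\left(-72 \right)}}\right) \left(-5021 + 29987\right) = \left(-36 + \sqrt{-6696 - 72}\right) \left(-5021 + 29987\right) = \left(-36 + \sqrt{-6768}\right) 24966 = \left(-36 + 12 i \sqrt{47}\right) 24966 = -898776 + 299592 i \sqrt{47}$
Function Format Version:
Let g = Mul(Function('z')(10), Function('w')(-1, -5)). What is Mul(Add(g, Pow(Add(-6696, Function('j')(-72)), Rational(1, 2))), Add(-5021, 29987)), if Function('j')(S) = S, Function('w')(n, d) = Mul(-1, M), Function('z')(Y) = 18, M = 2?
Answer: Add(-898776, Mul(299592, I, Pow(47, Rational(1, 2)))) ≈ Add(-8.9878e+5, Mul(2.0539e+6, I))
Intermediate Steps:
Function('w')(n, d) = -2 (Function('w')(n, d) = Mul(-1, 2) = -2)
g = -36 (g = Mul(18, -2) = -36)
Mul(Add(g, Pow(Add(-6696, Function('j')(-72)), Rational(1, 2))), Add(-5021, 29987)) = Mul(Add(-36, Pow(Add(-6696, -72), Rational(1, 2))), Add(-5021, 29987)) = Mul(Add(-36, Pow(-6768, Rational(1, 2))), 24966) = Mul(Add(-36, Mul(12, I, Pow(47, Rational(1, 2)))), 24966) = Add(-898776, Mul(299592, I, Pow(47, Rational(1, 2))))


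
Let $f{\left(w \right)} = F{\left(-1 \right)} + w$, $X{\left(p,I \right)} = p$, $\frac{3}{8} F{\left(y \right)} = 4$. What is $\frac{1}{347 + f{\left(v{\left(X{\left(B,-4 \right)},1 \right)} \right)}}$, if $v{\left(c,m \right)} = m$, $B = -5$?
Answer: $\frac{3}{1076} \approx 0.0027881$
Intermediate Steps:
$F{\left(y \right)} = \frac{32}{3}$ ($F{\left(y \right)} = \frac{8}{3} \cdot 4 = \frac{32}{3}$)
$f{\left(w \right)} = \frac{32}{3} + w$
$\frac{1}{347 + f{\left(v{\left(X{\left(B,-4 \right)},1 \right)} \right)}} = \frac{1}{347 + \left(\frac{32}{3} + 1\right)} = \frac{1}{347 + \frac{35}{3}} = \frac{1}{\frac{1076}{3}} = \frac{3}{1076}$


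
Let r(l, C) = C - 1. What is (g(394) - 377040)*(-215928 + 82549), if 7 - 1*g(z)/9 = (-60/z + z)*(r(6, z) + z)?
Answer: 83204524192467/197 ≈ 4.2236e+11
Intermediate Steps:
r(l, C) = -1 + C
g(z) = 63 - 9*(-1 + 2*z)*(z - 60/z) (g(z) = 63 - 9*(-60/z + z)*((-1 + z) + z) = 63 - 9*(z - 60/z)*(-1 + 2*z) = 63 - 9*(-1 + 2*z)*(z - 60/z))
(g(394) - 377040)*(-215928 + 82549) = ((1143 - 540/394 - 18*394**2 + 9*394) - 377040)*(-215928 + 82549) = ((1143 - 540*1/394 - 18*155236 + 3546) - 377040)*(-133379) = ((1143 - 270/197 - 2794248 + 3546) - 377040)*(-133379) = (-549543393/197 - 377040)*(-133379) = -623820273/197*(-133379) = 83204524192467/197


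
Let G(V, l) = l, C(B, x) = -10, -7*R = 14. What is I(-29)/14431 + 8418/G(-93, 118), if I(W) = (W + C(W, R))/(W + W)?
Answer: 3522926883/49382882 ≈ 71.339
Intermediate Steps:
R = -2 (R = -1/7*14 = -2)
I(W) = (-10 + W)/(2*W) (I(W) = (W - 10)/(W + W) = (-10 + W)/((2*W)) = (-10 + W)*(1/(2*W)) = (-10 + W)/(2*W))
I(-29)/14431 + 8418/G(-93, 118) = ((1/2)*(-10 - 29)/(-29))/14431 + 8418/118 = ((1/2)*(-1/29)*(-39))*(1/14431) + 8418*(1/118) = (39/58)*(1/14431) + 4209/59 = 39/836998 + 4209/59 = 3522926883/49382882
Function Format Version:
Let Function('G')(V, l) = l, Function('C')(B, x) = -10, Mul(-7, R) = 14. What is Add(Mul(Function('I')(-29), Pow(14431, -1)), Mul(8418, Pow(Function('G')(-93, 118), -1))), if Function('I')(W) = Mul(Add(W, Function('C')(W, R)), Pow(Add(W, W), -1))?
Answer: Rational(3522926883, 49382882) ≈ 71.339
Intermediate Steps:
R = -2 (R = Mul(Rational(-1, 7), 14) = -2)
Function('I')(W) = Mul(Rational(1, 2), Pow(W, -1), Add(-10, W)) (Function('I')(W) = Mul(Add(W, -10), Pow(Add(W, W), -1)) = Mul(Add(-10, W), Pow(Mul(2, W), -1)) = Mul(Add(-10, W), Mul(Rational(1, 2), Pow(W, -1))) = Mul(Rational(1, 2), Pow(W, -1), Add(-10, W)))
Add(Mul(Function('I')(-29), Pow(14431, -1)), Mul(8418, Pow(Function('G')(-93, 118), -1))) = Add(Mul(Mul(Rational(1, 2), Pow(-29, -1), Add(-10, -29)), Pow(14431, -1)), Mul(8418, Pow(118, -1))) = Add(Mul(Mul(Rational(1, 2), Rational(-1, 29), -39), Rational(1, 14431)), Mul(8418, Rational(1, 118))) = Add(Mul(Rational(39, 58), Rational(1, 14431)), Rational(4209, 59)) = Add(Rational(39, 836998), Rational(4209, 59)) = Rational(3522926883, 49382882)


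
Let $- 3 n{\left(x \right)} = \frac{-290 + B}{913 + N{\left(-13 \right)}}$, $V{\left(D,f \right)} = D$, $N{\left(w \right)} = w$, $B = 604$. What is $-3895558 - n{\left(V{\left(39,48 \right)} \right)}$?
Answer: $- \frac{5259003143}{1350} \approx -3.8956 \cdot 10^{6}$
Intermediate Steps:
$n{\left(x \right)} = - \frac{157}{1350}$ ($n{\left(x \right)} = - \frac{\left(-290 + 604\right) \frac{1}{913 - 13}}{3} = - \frac{314 \cdot \frac{1}{900}}{3} = \left(- \frac{1}{3}\right) \frac{157}{450} = - \frac{157}{1350}$)
$-3895558 - n{\left(V{\left(39,48 \right)} \right)} = -3895558 - - \frac{157}{1350} = -3895558 + \frac{157}{1350} = - \frac{5259003143}{1350}$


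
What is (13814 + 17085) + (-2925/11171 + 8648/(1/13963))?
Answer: 1349266029908/11171 ≈ 1.2078e+8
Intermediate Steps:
(13814 + 17085) + (-2925/11171 + 8648/(1/13963)) = 30899 + (-2925*1/11171 + 8648/(1/13963)) = 30899 + (-2925/11171 + 8648*13963) = 30899 + (-2925/11171 + 120752024) = 30899 + 1348920857179/11171 = 1349266029908/11171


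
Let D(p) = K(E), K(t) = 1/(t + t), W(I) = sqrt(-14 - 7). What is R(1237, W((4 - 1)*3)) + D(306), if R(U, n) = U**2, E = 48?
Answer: 146896225/96 ≈ 1.5302e+6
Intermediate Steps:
W(I) = I*sqrt(21) (W(I) = sqrt(-21) = I*sqrt(21))
K(t) = 1/(2*t)
D(p) = 1/96 (D(p) = (1/2)/48 = (1/2)*(1/48) = 1/96)
R(1237, W((4 - 1)*3)) + D(306) = 1237**2 + 1/96 = 1530169 + 1/96 = 146896225/96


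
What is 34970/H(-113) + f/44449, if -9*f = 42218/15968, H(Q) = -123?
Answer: -37230547272029/130951021104 ≈ -284.31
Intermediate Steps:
f = -21109/71856 (f = -42218/(9*15968) = -1/9*21109/7984 = -21109/71856 ≈ -0.29377)
34970/H(-113) + f/44449 = 34970/(-123) - 21109/71856/44449 = 34970*(-1/123) - 21109/71856*1/44449 = -34970/123 - 21109/3193927344 = -37230547272029/130951021104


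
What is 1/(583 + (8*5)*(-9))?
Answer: 1/223 ≈ 0.0044843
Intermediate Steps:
1/(583 + (8*5)*(-9)) = 1/(583 + 40*(-9)) = 1/(583 - 360) = 1/223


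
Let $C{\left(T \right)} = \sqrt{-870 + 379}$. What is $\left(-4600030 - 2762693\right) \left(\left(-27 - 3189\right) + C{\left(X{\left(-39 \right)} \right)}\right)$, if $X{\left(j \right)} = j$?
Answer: $23678517168 - 7362723 i \sqrt{491} \approx 2.3679 \cdot 10^{10} - 1.6315 \cdot 10^{8} i$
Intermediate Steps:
$C{\left(T \right)} = i \sqrt{491}$ ($C{\left(T \right)} = \sqrt{-491} = i \sqrt{491}$)
$\left(-4600030 - 2762693\right) \left(\left(-27 - 3189\right) + C{\left(X{\left(-39 \right)} \right)}\right) = \left(-4600030 - 2762693\right) \left(\left(-27 - 3189\right) + i \sqrt{491}\right) = - 7362723 \left(\left(-27 - 3189\right) + i \sqrt{491}\right) = - 7362723 \left(-3216 + i \sqrt{491}\right) = 23678517168 - 7362723 i \sqrt{491}$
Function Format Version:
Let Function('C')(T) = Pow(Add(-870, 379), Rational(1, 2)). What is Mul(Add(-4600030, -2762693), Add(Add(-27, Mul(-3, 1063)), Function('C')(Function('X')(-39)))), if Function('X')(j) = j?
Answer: Add(23678517168, Mul(-7362723, I, Pow(491, Rational(1, 2)))) ≈ Add(2.3679e+10, Mul(-1.6315e+8, I))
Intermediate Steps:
Function('C')(T) = Mul(I, Pow(491, Rational(1, 2))) (Function('C')(T) = Pow(-491, Rational(1, 2)) = Mul(I, Pow(491, Rational(1, 2))))
Mul(Add(-4600030, -2762693), Add(Add(-27, Mul(-3, 1063)), Function('C')(Function('X')(-39)))) = Mul(Add(-4600030, -2762693), Add(Add(-27, Mul(-3, 1063)), Mul(I, Pow(491, Rational(1, 2))))) = Mul(-7362723, Add(Add(-27, -3189), Mul(I, Pow(491, Rational(1, 2))))) = Mul(-7362723, Add(-3216, Mul(I, Pow(491, Rational(1, 2))))) = Add(23678517168, Mul(-7362723, I, Pow(491, Rational(1, 2))))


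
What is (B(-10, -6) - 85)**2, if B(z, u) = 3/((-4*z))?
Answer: 11539609/1600 ≈ 7212.3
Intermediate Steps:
B(z, u) = -3/(4*z) (B(z, u) = 3*(-1/(4*z)) = -3/(4*z))
(B(-10, -6) - 85)**2 = (-3/4/(-10) - 85)**2 = (-3/4*(-1/10) - 85)**2 = (3/40 - 85)**2 = (-3397/40)**2 = 11539609/1600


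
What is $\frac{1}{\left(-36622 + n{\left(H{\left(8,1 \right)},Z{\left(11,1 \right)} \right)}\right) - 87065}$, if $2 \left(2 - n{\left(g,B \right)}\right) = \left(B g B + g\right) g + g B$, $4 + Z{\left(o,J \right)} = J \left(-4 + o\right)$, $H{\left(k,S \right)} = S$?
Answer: $- \frac{2}{247383} \approx -8.0846 \cdot 10^{-6}$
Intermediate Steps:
$Z{\left(o,J \right)} = -4 + J \left(-4 + o\right)$
$n{\left(g,B \right)} = 2 - \frac{B g}{2} - \frac{g \left(g + g B^{2}\right)}{2}$ ($n{\left(g,B \right)} = 2 - \frac{\left(B g B + g\right) g + g B}{2} = 2 - \frac{\left(g B^{2} + g\right) g + B g}{2} = 2 - \frac{\left(g + g B^{2}\right) g + B g}{2} = 2 - \frac{g \left(g + g B^{2}\right) + B g}{2} = 2 - \frac{B g + g \left(g + g B^{2}\right)}{2} = 2 - \left(\frac{B g}{2} + \frac{g \left(g + g B^{2}\right)}{2}\right) = 2 - \frac{B g}{2} - \frac{g \left(g + g B^{2}\right)}{2}$)
$\frac{1}{\left(-36622 + n{\left(H{\left(8,1 \right)},Z{\left(11,1 \right)} \right)}\right) - 87065} = \frac{1}{\left(-36622 - \left(-2 + \frac{1}{2} + \frac{\left(-4 - 4 + 1 \cdot 11\right)^{2} \cdot 1^{2}}{2} + \frac{1}{2} \left(-4 - 4 + 1 \cdot 11\right) 1\right)\right) - 87065} = \frac{1}{\left(-36622 - \left(- \frac{3}{2} + \frac{1}{2} \left(-4 - 4 + 11\right)^{2} \cdot 1 + \frac{1}{2} \left(-4 - 4 + 11\right) 1\right)\right) - 87065} = \frac{1}{\left(-36622 - \left(- \frac{3}{2} + \frac{3}{2} + \frac{1}{2} \cdot 3^{2} \cdot 1\right)\right) - 87065} = \frac{1}{\left(-36622 - \frac{9}{2}\right) - 87065} = \frac{1}{- \frac{73253}{2} - 87065} = \frac{1}{- \frac{247383}{2}} = - \frac{2}{247383}$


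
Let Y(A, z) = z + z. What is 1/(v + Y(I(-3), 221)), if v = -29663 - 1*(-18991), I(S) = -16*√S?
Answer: -1/10230 ≈ -9.7752e-5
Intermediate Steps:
Y(A, z) = 2*z
v = -10672 (v = -29663 + 18991 = -10672)
1/(v + Y(I(-3), 221)) = 1/(-10672 + 2*221) = 1/(-10672 + 442) = 1/(-10230) = -1/10230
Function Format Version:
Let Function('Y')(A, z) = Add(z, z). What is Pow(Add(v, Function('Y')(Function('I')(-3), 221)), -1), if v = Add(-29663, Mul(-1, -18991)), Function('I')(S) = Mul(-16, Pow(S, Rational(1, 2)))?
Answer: Rational(-1, 10230) ≈ -9.7752e-5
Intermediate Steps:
Function('Y')(A, z) = Mul(2, z)
v = -10672 (v = Add(-29663, 18991) = -10672)
Pow(Add(v, Function('Y')(Function('I')(-3), 221)), -1) = Pow(Add(-10672, Mul(2, 221)), -1) = Pow(Add(-10672, 442), -1) = Pow(-10230, -1) = Rational(-1, 10230)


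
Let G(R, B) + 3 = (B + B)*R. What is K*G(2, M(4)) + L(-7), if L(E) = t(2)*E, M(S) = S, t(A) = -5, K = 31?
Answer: 438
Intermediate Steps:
G(R, B) = -3 + 2*B*R (G(R, B) = -3 + (B + B)*R = -3 + (2*B)*R = -3 + 2*B*R)
L(E) = -5*E
K*G(2, M(4)) + L(-7) = 31*(-3 + 2*4*2) - 5*(-7) = 31*(-3 + 16) + 35 = 31*13 + 35 = 403 + 35 = 438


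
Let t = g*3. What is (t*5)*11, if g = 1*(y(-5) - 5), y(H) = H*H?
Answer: 3300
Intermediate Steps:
y(H) = H²
g = 20 (g = 1*((-5)² - 5) = 1*(25 - 5) = 1*20 = 20)
t = 60 (t = 20*3 = 60)
(t*5)*11 = (60*5)*11 = 300*11 = 3300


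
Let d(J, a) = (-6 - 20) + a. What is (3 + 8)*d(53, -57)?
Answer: -913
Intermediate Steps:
d(J, a) = -26 + a
(3 + 8)*d(53, -57) = (3 + 8)*(-26 - 57) = 11*(-83) = -913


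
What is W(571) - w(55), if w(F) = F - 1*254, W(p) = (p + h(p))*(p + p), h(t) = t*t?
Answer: 372991103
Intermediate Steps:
h(t) = t²
W(p) = 2*p*(p + p²) (W(p) = (p + p²)*(p + p) = (p + p²)*(2*p) = 2*p*(p + p²))
w(F) = -254 + F (w(F) = F - 254 = -254 + F)
W(571) - w(55) = 2*571²*(1 + 571) - (-254 + 55) = 2*326041*572 - 1*(-199) = 372990904 + 199 = 372991103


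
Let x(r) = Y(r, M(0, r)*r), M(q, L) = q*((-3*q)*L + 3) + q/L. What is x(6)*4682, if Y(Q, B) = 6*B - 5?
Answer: -23410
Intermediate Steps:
M(q, L) = q/L + q*(3 - 3*L*q) (M(q, L) = q*(-3*L*q + 3) + q/L = q*(3 - 3*L*q) + q/L = q/L + q*(3 - 3*L*q))
Y(Q, B) = -5 + 6*B
x(r) = -5 (x(r) = -5 + 6*((3*0 + 0/r - 3*r*0**2)*r) = -5 + 6*((0 + 0 - 3*r*0)*r) = -5 + 6*((0 + 0 + 0)*r) = -5 + 6*(0*r) = -5 + 6*0 = -5 + 0 = -5)
x(6)*4682 = -5*4682 = -23410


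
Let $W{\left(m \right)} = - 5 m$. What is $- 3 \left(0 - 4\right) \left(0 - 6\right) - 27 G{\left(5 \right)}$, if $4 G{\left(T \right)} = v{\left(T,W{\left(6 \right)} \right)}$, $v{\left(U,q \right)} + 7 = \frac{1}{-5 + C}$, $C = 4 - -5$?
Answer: $- \frac{423}{16} \approx -26.438$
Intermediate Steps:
$C = 9$ ($C = 4 + 5 = 9$)
$v{\left(U,q \right)} = - \frac{27}{4}$ ($v{\left(U,q \right)} = -7 + \frac{1}{-5 + 9} = -7 + \frac{1}{4} = - \frac{27}{4}$)
$G{\left(T \right)} = - \frac{27}{16}$ ($G{\left(T \right)} = \frac{1}{4} \left(- \frac{27}{4}\right) = - \frac{27}{16}$)
$- 3 \left(0 - 4\right) \left(0 - 6\right) - 27 G{\left(5 \right)} = - 3 \left(0 - 4\right) \left(0 - 6\right) - - \frac{729}{16} = \left(-3\right) \left(-4\right) \left(-6\right) + \frac{729}{16} = 12 \left(-6\right) + \frac{729}{16} = -72 + \frac{729}{16} = - \frac{423}{16}$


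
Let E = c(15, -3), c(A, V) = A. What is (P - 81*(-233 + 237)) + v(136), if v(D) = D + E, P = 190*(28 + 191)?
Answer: 41437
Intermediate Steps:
E = 15
P = 41610 (P = 190*219 = 41610)
v(D) = 15 + D (v(D) = D + 15 = 15 + D)
(P - 81*(-233 + 237)) + v(136) = (41610 - 81*(-233 + 237)) + (15 + 136) = (41610 - 81*4) + 151 = (41610 - 324) + 151 = 41286 + 151 = 41437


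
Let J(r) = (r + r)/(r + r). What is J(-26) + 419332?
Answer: 419333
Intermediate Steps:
J(r) = 1 (J(r) = (2*r)/((2*r)) = (2*r)*(1/(2*r)) = 1)
J(-26) + 419332 = 1 + 419332 = 419333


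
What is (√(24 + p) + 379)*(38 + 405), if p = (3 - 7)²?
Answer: 167897 + 886*√10 ≈ 1.7070e+5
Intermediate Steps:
p = 16 (p = (-4)² = 16)
(√(24 + p) + 379)*(38 + 405) = (√(24 + 16) + 379)*(38 + 405) = (√40 + 379)*443 = (2*√10 + 379)*443 = (379 + 2*√10)*443 = 167897 + 886*√10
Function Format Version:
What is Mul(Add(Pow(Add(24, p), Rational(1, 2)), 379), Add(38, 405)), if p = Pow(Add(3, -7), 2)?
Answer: Add(167897, Mul(886, Pow(10, Rational(1, 2)))) ≈ 1.7070e+5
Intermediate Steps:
p = 16 (p = Pow(-4, 2) = 16)
Mul(Add(Pow(Add(24, p), Rational(1, 2)), 379), Add(38, 405)) = Mul(Add(Pow(Add(24, 16), Rational(1, 2)), 379), Add(38, 405)) = Mul(Add(Pow(40, Rational(1, 2)), 379), 443) = Mul(Add(Mul(2, Pow(10, Rational(1, 2))), 379), 443) = Mul(Add(379, Mul(2, Pow(10, Rational(1, 2)))), 443) = Add(167897, Mul(886, Pow(10, Rational(1, 2))))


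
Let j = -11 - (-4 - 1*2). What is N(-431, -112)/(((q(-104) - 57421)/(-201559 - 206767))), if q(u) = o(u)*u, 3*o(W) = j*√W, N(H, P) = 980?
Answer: 15907539808440/2284820213 + 96038275200*I*√26/2284820213 ≈ 6962.3 + 214.33*I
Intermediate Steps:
j = -5 (j = -11 - (-4 - 2) = -11 - 1*(-6) = -11 + 6 = -5)
o(W) = -5*√W/3 (o(W) = (-5*√W)/3 = -5*√W/3)
q(u) = -5*u^(3/2)/3 (q(u) = (-5*√u/3)*u = -5*u^(3/2)/3)
N(-431, -112)/(((q(-104) - 57421)/(-201559 - 206767))) = 980/(((-(-1040)*I*√26/3 - 57421)/(-201559 - 206767))) = 980/(((-(-1040)*I*√26/3 - 57421)/(-408326))) = 980/(((1040*I*√26/3 - 57421)*(-1/408326))) = 980/(((-57421 + 1040*I*√26/3)*(-1/408326))) = 980/(57421/408326 - 520*I*√26/612489)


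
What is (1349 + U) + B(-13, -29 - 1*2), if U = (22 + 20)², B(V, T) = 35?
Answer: 3148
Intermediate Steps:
U = 1764 (U = 42² = 1764)
(1349 + U) + B(-13, -29 - 1*2) = (1349 + 1764) + 35 = 3113 + 35 = 3148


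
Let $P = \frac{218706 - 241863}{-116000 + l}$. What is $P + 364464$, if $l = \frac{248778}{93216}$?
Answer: $\frac{656813521660320}{1802134537} \approx 3.6446 \cdot 10^{5}$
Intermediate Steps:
$l = \frac{41463}{15536}$ ($l = 248778 \cdot \frac{1}{93216} = \frac{41463}{15536} \approx 2.6688$)
$P = \frac{359767152}{1802134537}$ ($P = \frac{218706 - 241863}{-116000 + \frac{41463}{15536}} = - \frac{23157}{- \frac{1802134537}{15536}} = \left(-23157\right) \left(- \frac{15536}{1802134537}\right) = \frac{359767152}{1802134537} \approx 0.19963$)
$P + 364464 = \frac{359767152}{1802134537} + 364464 = \frac{656813521660320}{1802134537}$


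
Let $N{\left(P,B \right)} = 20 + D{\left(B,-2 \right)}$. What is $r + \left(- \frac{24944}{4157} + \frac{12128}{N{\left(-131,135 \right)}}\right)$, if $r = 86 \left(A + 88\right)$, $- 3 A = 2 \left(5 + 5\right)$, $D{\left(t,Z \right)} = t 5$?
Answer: $\frac{60724429208}{8667345} \approx 7006.1$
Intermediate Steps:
$D{\left(t,Z \right)} = 5 t$
$N{\left(P,B \right)} = 20 + 5 B$
$A = - \frac{20}{3}$ ($A = - \frac{2 \left(5 + 5\right)}{3} = - \frac{2 \cdot 10}{3} = \left(- \frac{1}{3}\right) 20 = - \frac{20}{3} \approx -6.6667$)
$r = \frac{20984}{3}$ ($r = 86 \left(- \frac{20}{3} + 88\right) = 86 \cdot \frac{244}{3} = \frac{20984}{3} \approx 6994.7$)
$r + \left(- \frac{24944}{4157} + \frac{12128}{N{\left(-131,135 \right)}}\right) = \frac{20984}{3} + \left(- \frac{24944}{4157} + \frac{12128}{20 + 5 \cdot 135}\right) = \frac{20984}{3} + \left(\left(-24944\right) \frac{1}{4157} + \frac{12128}{20 + 675}\right) = \frac{20984}{3} - \left(\frac{24944}{4157} - \frac{12128}{695}\right) = \frac{20984}{3} + \left(- \frac{24944}{4157} + 12128 \cdot \frac{1}{695}\right) = \frac{20984}{3} + \left(- \frac{24944}{4157} + \frac{12128}{695}\right) = \frac{20984}{3} + \frac{33080016}{2889115} = \frac{60724429208}{8667345}$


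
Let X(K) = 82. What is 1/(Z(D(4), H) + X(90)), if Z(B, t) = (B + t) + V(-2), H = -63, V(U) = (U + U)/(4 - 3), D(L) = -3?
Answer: 1/12 ≈ 0.083333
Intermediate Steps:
V(U) = 2*U (V(U) = (2*U)/1 = (2*U)*1 = 2*U)
Z(B, t) = -4 + B + t (Z(B, t) = (B + t) + 2*(-2) = (B + t) - 4 = -4 + B + t)
1/(Z(D(4), H) + X(90)) = 1/((-4 - 3 - 63) + 82) = 1/(-70 + 82) = 1/12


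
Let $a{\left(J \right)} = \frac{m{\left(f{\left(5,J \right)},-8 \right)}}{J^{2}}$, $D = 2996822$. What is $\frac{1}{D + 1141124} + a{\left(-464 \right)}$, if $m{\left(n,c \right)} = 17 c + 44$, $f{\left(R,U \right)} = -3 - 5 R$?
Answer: $- \frac{47559467}{111360402752} \approx -0.00042708$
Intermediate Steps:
$m{\left(n,c \right)} = 44 + 17 c$
$a{\left(J \right)} = - \frac{92}{J^{2}}$ ($a{\left(J \right)} = \frac{44 + 17 \left(-8\right)}{J^{2}} = \frac{44 - 136}{J^{2}} = - \frac{92}{J^{2}}$)
$\frac{1}{D + 1141124} + a{\left(-464 \right)} = \frac{1}{2996822 + 1141124} - \frac{92}{215296} = \frac{1}{4137946} - \frac{23}{53824} = - \frac{47559467}{111360402752}$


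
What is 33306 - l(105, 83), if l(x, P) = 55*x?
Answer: 27531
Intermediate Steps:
33306 - l(105, 83) = 33306 - 55*105 = 33306 - 1*5775 = 33306 - 5775 = 27531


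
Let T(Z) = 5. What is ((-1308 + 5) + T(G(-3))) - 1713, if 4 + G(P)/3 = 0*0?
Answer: -3011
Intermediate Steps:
G(P) = -12 (G(P) = -12 + 3*(0*0) = -12 + 3*0 = -12 + 0 = -12)
((-1308 + 5) + T(G(-3))) - 1713 = ((-1308 + 5) + 5) - 1713 = (-1303 + 5) - 1713 = -1298 - 1713 = -3011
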